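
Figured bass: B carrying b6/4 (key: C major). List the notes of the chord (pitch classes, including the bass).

B, E, Gb

A fourth above B in this key is E.
A sixth above B in this key is G, lowered to Gb by the flat.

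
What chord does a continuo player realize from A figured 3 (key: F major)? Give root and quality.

A minor

The figures 3 indicate a triad in root position.
In root position the bass is the root, so the root is A.
The chord tones are A, C, E, giving A minor.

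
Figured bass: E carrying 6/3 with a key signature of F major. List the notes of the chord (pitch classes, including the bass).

E, G, C

A third above E in this key is G.
A sixth above E in this key is C.
Together with the bass E, this spells C major in first inversion.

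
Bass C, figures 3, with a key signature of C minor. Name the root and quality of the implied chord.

C minor

The figures 3 indicate a triad in root position.
In root position the bass is the root, so the root is C.
The chord tones are C, Eb, G, giving C minor.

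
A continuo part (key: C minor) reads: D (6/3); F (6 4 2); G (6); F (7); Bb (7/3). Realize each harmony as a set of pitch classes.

D, F, Bb | F, G, Bb, D | G, Bb, Eb | F, Ab, C, Eb | Bb, D, F, Ab

D (6/3): D, F, Bb.
F (6/4/2): F, G, Bb, D.
G (6/3): G, Bb, Eb.
F (7/5/3): F, Ab, C, Eb.
Bb (7/5/3): Bb, D, F, Ab.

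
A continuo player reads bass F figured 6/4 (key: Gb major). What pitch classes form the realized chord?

F, Bb, Db

A fourth above F in this key is Bb.
A sixth above F in this key is Db.
Together with the bass F, this spells Bb minor in second inversion.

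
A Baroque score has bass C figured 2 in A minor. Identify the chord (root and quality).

D minor seventh

The figures 2 indicate a seventh chord in third inversion.
In third inversion the root lies a second above the bass: a second above C in A minor is D.
The chord tones are C, D, F, A, giving D minor seventh.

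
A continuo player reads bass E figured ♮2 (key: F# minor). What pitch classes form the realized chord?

The written figures ♮2 are shorthand for 6/4/2: the 6/4 are implied.
A second above E in this key is F#, made natural (F) by the ♮ figure.
A fourth above E in this key is A.
A sixth above E in this key is C#.
Together with the bass E, this spells F augmented major seventh in third inversion.

E, F, A, C#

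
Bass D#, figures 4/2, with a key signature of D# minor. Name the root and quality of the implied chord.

The figures 4/2 indicate a seventh chord in third inversion.
In third inversion the root lies a second above the bass: a second above D# in D# minor is E#.
The chord tones are D#, E#, G#, B, giving E# half-diminished seventh.

E# half-diminished seventh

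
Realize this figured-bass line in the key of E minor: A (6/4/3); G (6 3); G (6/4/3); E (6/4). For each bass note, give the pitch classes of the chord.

A (6/4/3): A, C, D, F#.
G (6/3): G, B, E.
G (6/4/3): G, B, C, E.
E (6/4): E, A, C.

A, C, D, F# | G, B, E | G, B, C, E | E, A, C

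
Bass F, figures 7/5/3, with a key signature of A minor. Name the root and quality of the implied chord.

F major seventh

The figures 7/5/3 indicate a seventh chord in root position.
In root position the bass is the root, so the root is F.
The chord tones are F, A, C, E, giving F major seventh.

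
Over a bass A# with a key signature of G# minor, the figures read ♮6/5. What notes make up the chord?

A#, C#, E, F

The written figures ♮6/5 are shorthand for 6/5/3: the 3 is implied.
A third above A# in this key is C#.
A fifth above A# in this key is E.
A sixth above A# in this key is F#, made natural (F) by the ♮ figure.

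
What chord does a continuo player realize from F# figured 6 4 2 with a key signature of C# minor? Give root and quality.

The figures 6 4 2 indicate a seventh chord in third inversion.
In third inversion the root lies a second above the bass: a second above F# in C# minor is G#.
The chord tones are F#, G#, B, D#, giving G# minor seventh.

G# minor seventh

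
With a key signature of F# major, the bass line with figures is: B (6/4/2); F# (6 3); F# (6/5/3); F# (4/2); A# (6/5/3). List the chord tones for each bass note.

B, C#, E#, G# | F#, A#, D# | F#, A#, C#, D# | F#, G#, B, D# | A#, C#, E#, F#

B (6/4/2): B, C#, E#, G#.
F# (6/3): F#, A#, D#.
F# (6/5/3): F#, A#, C#, D#.
F# (6/4/2): F#, G#, B, D#.
A# (6/5/3): A#, C#, E#, F#.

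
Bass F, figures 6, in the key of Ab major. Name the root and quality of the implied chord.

Db major

The figures 6 indicate a triad in first inversion.
In first inversion the root lies a sixth above the bass: a sixth above F in Ab major is Db.
The chord tones are F, Ab, Db, giving Db major.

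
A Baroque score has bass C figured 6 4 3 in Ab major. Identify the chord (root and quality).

F minor seventh

The figures 6 4 3 indicate a seventh chord in second inversion.
In second inversion the root lies a fourth above the bass: a fourth above C in Ab major is F.
The chord tones are C, Eb, F, Ab, giving F minor seventh.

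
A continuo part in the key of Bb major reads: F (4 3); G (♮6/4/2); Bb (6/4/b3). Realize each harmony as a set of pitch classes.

F (6/4/3): F, A, Bb, D.
G (♮6/4/2): G, A, C, E.
Bb (6/4/b3): Bb, Db, Eb, G.

F, A, Bb, D | G, A, C, E | Bb, Db, Eb, G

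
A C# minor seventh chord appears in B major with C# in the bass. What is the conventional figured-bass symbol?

C# is the root of C# minor seventh, so the chord is in root position.
A seventh chord in root position is figured 7/5/3, conventionally abbreviated 7.

7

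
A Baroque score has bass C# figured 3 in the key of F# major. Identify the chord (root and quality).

The figures 3 indicate a triad in root position.
In root position the bass is the root, so the root is C#.
The chord tones are C#, E#, G#, giving C# major.

C# major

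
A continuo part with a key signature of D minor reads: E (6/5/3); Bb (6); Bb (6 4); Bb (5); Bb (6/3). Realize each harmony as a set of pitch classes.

E, G, Bb, C | Bb, D, G | Bb, E, G | Bb, D, F | Bb, D, G

E (6/5/3): E, G, Bb, C.
Bb (6/3): Bb, D, G.
Bb (6/4): Bb, E, G.
Bb (5/3): Bb, D, F.
Bb (6/3): Bb, D, G.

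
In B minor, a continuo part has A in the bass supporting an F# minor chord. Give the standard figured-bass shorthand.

6

A is the third of F# minor, so the chord is in first inversion.
A triad in first inversion is figured 6/3, conventionally abbreviated 6.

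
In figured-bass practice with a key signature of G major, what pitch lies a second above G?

A

Counting 1 letter step above G lands on A; in G major, that letter is A.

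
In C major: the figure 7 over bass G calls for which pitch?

F

Counting 6 letter steps above G lands on F; in C major, that letter is F.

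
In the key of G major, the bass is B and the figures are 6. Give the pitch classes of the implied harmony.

The written figures 6 are shorthand for 6/3: the 3 is implied.
A third above B in this key is D.
A sixth above B in this key is G.
Together with the bass B, this spells G major in first inversion.

B, D, G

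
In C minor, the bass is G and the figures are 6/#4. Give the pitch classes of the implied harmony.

G, C#, Eb

A fourth above G in this key is C, raised to C# by the sharp.
A sixth above G in this key is Eb.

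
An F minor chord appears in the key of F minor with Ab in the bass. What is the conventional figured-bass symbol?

6

Ab is the third of F minor, so the chord is in first inversion.
A triad in first inversion is figured 6/3, conventionally abbreviated 6.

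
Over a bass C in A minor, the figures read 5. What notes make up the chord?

The written figures 5 are shorthand for 5/3: the 3 is implied.
A third above C in this key is E.
A fifth above C in this key is G.
Together with the bass C, this spells C major in root position.

C, E, G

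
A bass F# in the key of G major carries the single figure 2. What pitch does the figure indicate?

G

Counting 1 letter step above F# lands on G; in G major, that letter is G.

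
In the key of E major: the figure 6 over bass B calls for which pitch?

Counting 5 letter steps above B lands on G; in E major, that letter is G#.

G#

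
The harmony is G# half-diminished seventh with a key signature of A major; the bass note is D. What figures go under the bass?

D is the fifth of G# half-diminished seventh, so the chord is in second inversion.
A seventh chord in second inversion is figured 6/4/3, conventionally abbreviated 4/3.

4/3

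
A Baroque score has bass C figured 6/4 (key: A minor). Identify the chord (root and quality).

The figures 6/4 indicate a triad in second inversion.
In second inversion the root lies a fourth above the bass: a fourth above C in A minor is F.
The chord tones are C, F, A, giving F major.

F major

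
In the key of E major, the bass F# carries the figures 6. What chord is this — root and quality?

D# diminished

The figures 6 indicate a triad in first inversion.
In first inversion the root lies a sixth above the bass: a sixth above F# in E major is D#.
The chord tones are F#, A, D#, giving D# diminished.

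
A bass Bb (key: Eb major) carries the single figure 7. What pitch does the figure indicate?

Ab

Counting 6 letter steps above Bb lands on A; in Eb major, that letter is Ab.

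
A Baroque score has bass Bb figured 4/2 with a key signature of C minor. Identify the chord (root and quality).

The figures 4/2 indicate a seventh chord in third inversion.
In third inversion the root lies a second above the bass: a second above Bb in C minor is C.
The chord tones are Bb, C, Eb, G, giving C minor seventh.

C minor seventh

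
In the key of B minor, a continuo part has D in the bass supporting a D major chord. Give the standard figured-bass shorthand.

no figures

D is the root of D major, so the chord is in root position.
A triad in root position is figured 5/3, conventionally abbreviated (no figures — root-position triad).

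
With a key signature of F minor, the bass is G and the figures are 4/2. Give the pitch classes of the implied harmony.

G, Ab, C, Eb

The written figures 4/2 are shorthand for 6/4/2: the 6 is implied.
A second above G in this key is Ab.
A fourth above G in this key is C.
A sixth above G in this key is Eb.
Together with the bass G, this spells Ab major seventh in third inversion.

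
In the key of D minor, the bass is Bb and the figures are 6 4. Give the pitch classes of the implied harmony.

Bb, E, G

A fourth above Bb in this key is E.
A sixth above Bb in this key is G.
Together with the bass Bb, this spells E diminished in second inversion.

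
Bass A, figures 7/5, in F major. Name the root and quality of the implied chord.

A minor seventh

The figures 7/5 indicate a seventh chord in root position.
In root position the bass is the root, so the root is A.
The chord tones are A, C, E, G, giving A minor seventh.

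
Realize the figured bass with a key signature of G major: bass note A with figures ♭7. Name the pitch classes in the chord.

The written figures ♭7 are shorthand for 7/5/3: the 5/3 are implied.
A third above A in this key is C.
A fifth above A in this key is E.
A seventh above A in this key is G, lowered to Gb by the flat.

A, C, E, Gb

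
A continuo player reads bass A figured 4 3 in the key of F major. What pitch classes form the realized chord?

A, C, D, F

The written figures 4 3 are shorthand for 6/4/3: the 6 is implied.
A third above A in this key is C.
A fourth above A in this key is D.
A sixth above A in this key is F.
Together with the bass A, this spells D minor seventh in second inversion.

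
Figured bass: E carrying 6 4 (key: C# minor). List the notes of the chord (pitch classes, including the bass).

E, A, C#

A fourth above E in this key is A.
A sixth above E in this key is C#.
Together with the bass E, this spells A major in second inversion.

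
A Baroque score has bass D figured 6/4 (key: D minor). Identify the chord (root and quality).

The figures 6/4 indicate a triad in second inversion.
In second inversion the root lies a fourth above the bass: a fourth above D in D minor is G.
The chord tones are D, G, Bb, giving G minor.

G minor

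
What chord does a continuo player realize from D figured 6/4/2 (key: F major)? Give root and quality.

The figures 6/4/2 indicate a seventh chord in third inversion.
In third inversion the root lies a second above the bass: a second above D in F major is E.
The chord tones are D, E, G, Bb, giving E half-diminished seventh.

E half-diminished seventh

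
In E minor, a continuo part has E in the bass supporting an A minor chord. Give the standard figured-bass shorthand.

E is the fifth of A minor, so the chord is in second inversion.
A triad in second inversion is figured 6/4, conventionally abbreviated 6/4.

6/4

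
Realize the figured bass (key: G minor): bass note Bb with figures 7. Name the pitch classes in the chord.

The written figures 7 are shorthand for 7/5/3: the 5/3 are implied.
A third above Bb in this key is D.
A fifth above Bb in this key is F.
A seventh above Bb in this key is A.
Together with the bass Bb, this spells Bb major seventh in root position.

Bb, D, F, A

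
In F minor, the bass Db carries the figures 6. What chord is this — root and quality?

Bb minor

The figures 6 indicate a triad in first inversion.
In first inversion the root lies a sixth above the bass: a sixth above Db in F minor is Bb.
The chord tones are Db, F, Bb, giving Bb minor.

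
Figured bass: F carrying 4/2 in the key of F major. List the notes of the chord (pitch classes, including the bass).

The written figures 4/2 are shorthand for 6/4/2: the 6 is implied.
A second above F in this key is G.
A fourth above F in this key is Bb.
A sixth above F in this key is D.
Together with the bass F, this spells G minor seventh in third inversion.

F, G, Bb, D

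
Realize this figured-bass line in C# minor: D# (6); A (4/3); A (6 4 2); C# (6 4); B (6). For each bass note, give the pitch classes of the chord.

D# (6/3): D#, F#, B.
A (6/4/3): A, C#, D#, F#.
A (6/4/2): A, B, D#, F#.
C# (6/4): C#, F#, A.
B (6/3): B, D#, G#.

D#, F#, B | A, C#, D#, F# | A, B, D#, F# | C#, F#, A | B, D#, G#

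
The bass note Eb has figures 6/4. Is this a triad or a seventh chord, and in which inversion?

triad, second inversion

Intervals of 6/4 above the bass form a triad; the bass is the fifth, so this is second inversion.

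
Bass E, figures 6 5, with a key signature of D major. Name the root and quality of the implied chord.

C# half-diminished seventh

The figures 6 5 indicate a seventh chord in first inversion.
In first inversion the root lies a sixth above the bass: a sixth above E in D major is C#.
The chord tones are E, G, B, C#, giving C# half-diminished seventh.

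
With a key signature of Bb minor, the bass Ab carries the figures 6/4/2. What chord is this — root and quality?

Bb minor seventh

The figures 6/4/2 indicate a seventh chord in third inversion.
In third inversion the root lies a second above the bass: a second above Ab in Bb minor is Bb.
The chord tones are Ab, Bb, Db, F, giving Bb minor seventh.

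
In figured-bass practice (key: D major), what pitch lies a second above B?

C#

Counting 1 letter step above B lands on C; in D major, that letter is C#.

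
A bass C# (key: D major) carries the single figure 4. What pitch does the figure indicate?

F#

Counting 3 letter steps above C# lands on F; in D major, that letter is F#.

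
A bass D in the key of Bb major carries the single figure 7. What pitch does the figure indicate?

C

Counting 6 letter steps above D lands on C; in Bb major, that letter is C.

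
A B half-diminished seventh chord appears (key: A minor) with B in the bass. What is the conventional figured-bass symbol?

7

B is the root of B half-diminished seventh, so the chord is in root position.
A seventh chord in root position is figured 7/5/3, conventionally abbreviated 7.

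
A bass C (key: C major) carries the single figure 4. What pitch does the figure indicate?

F

Counting 3 letter steps above C lands on F; in C major, that letter is F.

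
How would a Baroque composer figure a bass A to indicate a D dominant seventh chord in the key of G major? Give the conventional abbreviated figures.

4/3

A is the fifth of D dominant seventh, so the chord is in second inversion.
A seventh chord in second inversion is figured 6/4/3, conventionally abbreviated 4/3.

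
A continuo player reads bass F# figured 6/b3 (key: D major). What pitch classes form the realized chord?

F#, Ab, D

A third above F# in this key is A, lowered to Ab by the flat.
A sixth above F# in this key is D.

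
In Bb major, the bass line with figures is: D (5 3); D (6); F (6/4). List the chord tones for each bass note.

D (5/3): D, F, A.
D (6/3): D, F, Bb.
F (6/4): F, Bb, D.

D, F, A | D, F, Bb | F, Bb, D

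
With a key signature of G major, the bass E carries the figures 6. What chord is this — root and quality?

The figures 6 indicate a triad in first inversion.
In first inversion the root lies a sixth above the bass: a sixth above E in G major is C.
The chord tones are E, G, C, giving C major.

C major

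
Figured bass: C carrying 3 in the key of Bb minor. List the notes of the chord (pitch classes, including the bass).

C, Eb, Gb

The written figures 3 are shorthand for 5/3: the 5 is implied.
A third above C in this key is Eb.
A fifth above C in this key is Gb.
Together with the bass C, this spells C diminished in root position.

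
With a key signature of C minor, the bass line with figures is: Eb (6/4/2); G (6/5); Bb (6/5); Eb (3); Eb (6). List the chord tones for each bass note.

Eb, F, Ab, C | G, Bb, D, Eb | Bb, D, F, G | Eb, G, Bb | Eb, G, C

Eb (6/4/2): Eb, F, Ab, C.
G (6/5/3): G, Bb, D, Eb.
Bb (6/5/3): Bb, D, F, G.
Eb (5/3): Eb, G, Bb.
Eb (6/3): Eb, G, C.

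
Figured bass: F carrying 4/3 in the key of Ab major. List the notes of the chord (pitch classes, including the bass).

F, Ab, Bb, Db

The written figures 4/3 are shorthand for 6/4/3: the 6 is implied.
A third above F in this key is Ab.
A fourth above F in this key is Bb.
A sixth above F in this key is Db.
Together with the bass F, this spells Bb minor seventh in second inversion.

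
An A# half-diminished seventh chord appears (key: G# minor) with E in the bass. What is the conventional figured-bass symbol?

4/3

E is the fifth of A# half-diminished seventh, so the chord is in second inversion.
A seventh chord in second inversion is figured 6/4/3, conventionally abbreviated 4/3.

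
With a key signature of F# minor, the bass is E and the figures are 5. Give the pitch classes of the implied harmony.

E, G#, B

The written figures 5 are shorthand for 5/3: the 3 is implied.
A third above E in this key is G#.
A fifth above E in this key is B.
Together with the bass E, this spells E major in root position.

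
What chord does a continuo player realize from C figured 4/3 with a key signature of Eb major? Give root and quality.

F minor seventh

The figures 4/3 indicate a seventh chord in second inversion.
In second inversion the root lies a fourth above the bass: a fourth above C in Eb major is F.
The chord tones are C, Eb, F, Ab, giving F minor seventh.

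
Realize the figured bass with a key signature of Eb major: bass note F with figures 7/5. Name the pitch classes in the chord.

The written figures 7/5 are shorthand for 7/5/3: the 3 is implied.
A third above F in this key is Ab.
A fifth above F in this key is C.
A seventh above F in this key is Eb.
Together with the bass F, this spells F minor seventh in root position.

F, Ab, C, Eb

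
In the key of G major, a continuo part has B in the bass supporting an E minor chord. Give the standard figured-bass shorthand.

B is the fifth of E minor, so the chord is in second inversion.
A triad in second inversion is figured 6/4, conventionally abbreviated 6/4.

6/4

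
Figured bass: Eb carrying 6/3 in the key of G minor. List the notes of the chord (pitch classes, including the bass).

A third above Eb in this key is G.
A sixth above Eb in this key is C.
Together with the bass Eb, this spells C minor in first inversion.

Eb, G, C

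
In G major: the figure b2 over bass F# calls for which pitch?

Counting 1 letter step above F# lands on G; in G major, that letter is G.
The b2 figure lowers it a semitone, giving Gb.

Gb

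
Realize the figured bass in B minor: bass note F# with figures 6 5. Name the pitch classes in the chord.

F#, A, C#, D

The written figures 6 5 are shorthand for 6/5/3: the 3 is implied.
A third above F# in this key is A.
A fifth above F# in this key is C#.
A sixth above F# in this key is D.
Together with the bass F#, this spells D major seventh in first inversion.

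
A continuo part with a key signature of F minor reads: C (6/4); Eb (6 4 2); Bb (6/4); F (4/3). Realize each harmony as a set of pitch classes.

C, F, Ab | Eb, F, Ab, C | Bb, Eb, G | F, Ab, Bb, Db

C (6/4): C, F, Ab.
Eb (6/4/2): Eb, F, Ab, C.
Bb (6/4): Bb, Eb, G.
F (6/4/3): F, Ab, Bb, Db.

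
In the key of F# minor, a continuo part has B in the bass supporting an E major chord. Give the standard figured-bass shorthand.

B is the fifth of E major, so the chord is in second inversion.
A triad in second inversion is figured 6/4, conventionally abbreviated 6/4.

6/4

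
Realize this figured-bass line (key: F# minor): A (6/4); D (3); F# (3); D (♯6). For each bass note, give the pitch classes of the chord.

A (6/4): A, D, F#.
D (5/3): D, F#, A.
F# (5/3): F#, A, C#.
D (#6/3): D, F#, B#.

A, D, F# | D, F#, A | F#, A, C# | D, F#, B#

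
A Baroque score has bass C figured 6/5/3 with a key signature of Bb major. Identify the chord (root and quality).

A half-diminished seventh

The figures 6/5/3 indicate a seventh chord in first inversion.
In first inversion the root lies a sixth above the bass: a sixth above C in Bb major is A.
The chord tones are C, Eb, G, A, giving A half-diminished seventh.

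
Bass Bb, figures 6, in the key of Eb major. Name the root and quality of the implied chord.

G minor

The figures 6 indicate a triad in first inversion.
In first inversion the root lies a sixth above the bass: a sixth above Bb in Eb major is G.
The chord tones are Bb, D, G, giving G minor.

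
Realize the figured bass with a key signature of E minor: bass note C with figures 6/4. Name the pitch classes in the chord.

A fourth above C in this key is F#.
A sixth above C in this key is A.
Together with the bass C, this spells F# diminished in second inversion.

C, F#, A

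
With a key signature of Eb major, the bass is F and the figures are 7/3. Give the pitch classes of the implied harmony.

F, Ab, C, Eb

The written figures 7/3 are shorthand for 7/5/3: the 5 is implied.
A third above F in this key is Ab.
A fifth above F in this key is C.
A seventh above F in this key is Eb.
Together with the bass F, this spells F minor seventh in root position.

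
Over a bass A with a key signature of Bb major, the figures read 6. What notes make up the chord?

The written figures 6 are shorthand for 6/3: the 3 is implied.
A third above A in this key is C.
A sixth above A in this key is F.
Together with the bass A, this spells F major in first inversion.

A, C, F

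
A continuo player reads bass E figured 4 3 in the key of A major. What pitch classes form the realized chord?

E, G#, A, C#

The written figures 4 3 are shorthand for 6/4/3: the 6 is implied.
A third above E in this key is G#.
A fourth above E in this key is A.
A sixth above E in this key is C#.
Together with the bass E, this spells A major seventh in second inversion.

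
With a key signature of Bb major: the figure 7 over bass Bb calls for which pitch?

Counting 6 letter steps above Bb lands on A; in Bb major, that letter is A.

A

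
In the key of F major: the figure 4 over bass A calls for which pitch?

D

Counting 3 letter steps above A lands on D; in F major, that letter is D.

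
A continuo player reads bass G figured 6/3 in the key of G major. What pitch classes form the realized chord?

A third above G in this key is B.
A sixth above G in this key is E.
Together with the bass G, this spells E minor in first inversion.

G, B, E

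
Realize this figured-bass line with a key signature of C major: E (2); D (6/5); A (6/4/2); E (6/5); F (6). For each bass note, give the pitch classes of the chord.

E, F, A, C | D, F, A, B | A, B, D, F | E, G, B, C | F, A, D

E (6/4/2): E, F, A, C.
D (6/5/3): D, F, A, B.
A (6/4/2): A, B, D, F.
E (6/5/3): E, G, B, C.
F (6/3): F, A, D.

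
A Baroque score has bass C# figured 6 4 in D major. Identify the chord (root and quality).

F# minor

The figures 6 4 indicate a triad in second inversion.
In second inversion the root lies a fourth above the bass: a fourth above C# in D major is F#.
The chord tones are C#, F#, A, giving F# minor.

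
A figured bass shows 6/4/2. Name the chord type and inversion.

seventh chord, third inversion

Intervals of 6/4/2 above the bass form a seventh chord; the bass is the seventh, so this is third inversion.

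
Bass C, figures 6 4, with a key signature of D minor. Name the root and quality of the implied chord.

The figures 6 4 indicate a triad in second inversion.
In second inversion the root lies a fourth above the bass: a fourth above C in D minor is F.
The chord tones are C, F, A, giving F major.

F major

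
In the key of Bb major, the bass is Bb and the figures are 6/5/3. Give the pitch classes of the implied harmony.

Bb, D, F, G

A third above Bb in this key is D.
A fifth above Bb in this key is F.
A sixth above Bb in this key is G.
Together with the bass Bb, this spells G minor seventh in first inversion.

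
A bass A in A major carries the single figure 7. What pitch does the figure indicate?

G#

Counting 6 letter steps above A lands on G; in A major, that letter is G#.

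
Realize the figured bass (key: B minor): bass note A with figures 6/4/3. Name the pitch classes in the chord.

A third above A in this key is C#.
A fourth above A in this key is D.
A sixth above A in this key is F#.
Together with the bass A, this spells D major seventh in second inversion.

A, C#, D, F#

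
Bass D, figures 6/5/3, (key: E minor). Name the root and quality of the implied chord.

The figures 6/5/3 indicate a seventh chord in first inversion.
In first inversion the root lies a sixth above the bass: a sixth above D in E minor is B.
The chord tones are D, F#, A, B, giving B minor seventh.

B minor seventh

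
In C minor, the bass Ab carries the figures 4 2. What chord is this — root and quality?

Bb dominant seventh

The figures 4 2 indicate a seventh chord in third inversion.
In third inversion the root lies a second above the bass: a second above Ab in C minor is Bb.
The chord tones are Ab, Bb, D, F, giving Bb dominant seventh.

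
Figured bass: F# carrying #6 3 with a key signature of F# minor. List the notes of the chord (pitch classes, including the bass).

A third above F# in this key is A.
A sixth above F# in this key is D, raised to D# by the sharp.
Together with the bass F#, this spells D# diminished in first inversion.

F#, A, D#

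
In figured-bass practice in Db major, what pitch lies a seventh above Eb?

Counting 6 letter steps above Eb lands on D; in Db major, that letter is Db.

Db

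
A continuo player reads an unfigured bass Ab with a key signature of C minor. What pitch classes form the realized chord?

An unfigured bass implies 5/3.
A third above Ab in this key is C.
A fifth above Ab in this key is Eb.
Together with the bass Ab, this spells Ab major in root position.

Ab, C, Eb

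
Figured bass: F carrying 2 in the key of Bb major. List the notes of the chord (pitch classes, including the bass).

The written figures 2 are shorthand for 6/4/2: the 6/4 are implied.
A second above F in this key is G.
A fourth above F in this key is Bb.
A sixth above F in this key is D.
Together with the bass F, this spells G minor seventh in third inversion.

F, G, Bb, D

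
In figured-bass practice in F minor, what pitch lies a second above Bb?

Counting 1 letter step above Bb lands on C; in F minor, that letter is C.

C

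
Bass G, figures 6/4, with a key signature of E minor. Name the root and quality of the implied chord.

C major

The figures 6/4 indicate a triad in second inversion.
In second inversion the root lies a fourth above the bass: a fourth above G in E minor is C.
The chord tones are G, C, E, giving C major.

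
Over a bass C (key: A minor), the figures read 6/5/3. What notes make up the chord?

A third above C in this key is E.
A fifth above C in this key is G.
A sixth above C in this key is A.
Together with the bass C, this spells A minor seventh in first inversion.

C, E, G, A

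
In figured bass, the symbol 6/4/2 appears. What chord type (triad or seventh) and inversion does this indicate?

seventh chord, third inversion

Intervals of 6/4/2 above the bass form a seventh chord; the bass is the seventh, so this is third inversion.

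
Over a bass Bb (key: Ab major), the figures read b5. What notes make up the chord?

Bb, Db, Fb

The written figures b5 are shorthand for 5/3: the 3 is implied.
A third above Bb in this key is Db.
A fifth above Bb in this key is F, lowered to Fb by the flat.
Together with the bass Bb, this spells Bb diminished in root position.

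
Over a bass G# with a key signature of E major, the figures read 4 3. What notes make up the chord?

The written figures 4 3 are shorthand for 6/4/3: the 6 is implied.
A third above G# in this key is B.
A fourth above G# in this key is C#.
A sixth above G# in this key is E.
Together with the bass G#, this spells C# minor seventh in second inversion.

G#, B, C#, E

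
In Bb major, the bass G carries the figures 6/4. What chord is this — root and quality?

C minor

The figures 6/4 indicate a triad in second inversion.
In second inversion the root lies a fourth above the bass: a fourth above G in Bb major is C.
The chord tones are G, C, Eb, giving C minor.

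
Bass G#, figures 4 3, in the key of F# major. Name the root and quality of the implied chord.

C# dominant seventh

The figures 4 3 indicate a seventh chord in second inversion.
In second inversion the root lies a fourth above the bass: a fourth above G# in F# major is C#.
The chord tones are G#, B, C#, E#, giving C# dominant seventh.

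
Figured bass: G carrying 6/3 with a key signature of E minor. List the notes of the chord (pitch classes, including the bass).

A third above G in this key is B.
A sixth above G in this key is E.
Together with the bass G, this spells E minor in first inversion.

G, B, E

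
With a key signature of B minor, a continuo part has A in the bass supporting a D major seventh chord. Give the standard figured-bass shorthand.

4/3

A is the fifth of D major seventh, so the chord is in second inversion.
A seventh chord in second inversion is figured 6/4/3, conventionally abbreviated 4/3.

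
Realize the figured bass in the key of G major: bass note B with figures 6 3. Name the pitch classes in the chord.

B, D, G

A third above B in this key is D.
A sixth above B in this key is G.
Together with the bass B, this spells G major in first inversion.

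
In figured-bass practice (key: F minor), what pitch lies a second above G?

Counting 1 letter step above G lands on A; in F minor, that letter is Ab.

Ab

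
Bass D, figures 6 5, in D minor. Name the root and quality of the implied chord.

Bb major seventh

The figures 6 5 indicate a seventh chord in first inversion.
In first inversion the root lies a sixth above the bass: a sixth above D in D minor is Bb.
The chord tones are D, F, A, Bb, giving Bb major seventh.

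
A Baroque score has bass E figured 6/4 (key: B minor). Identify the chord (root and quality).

The figures 6/4 indicate a triad in second inversion.
In second inversion the root lies a fourth above the bass: a fourth above E in B minor is A.
The chord tones are E, A, C#, giving A major.

A major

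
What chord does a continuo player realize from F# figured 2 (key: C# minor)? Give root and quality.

G# minor seventh

The figures 2 indicate a seventh chord in third inversion.
In third inversion the root lies a second above the bass: a second above F# in C# minor is G#.
The chord tones are F#, G#, B, D#, giving G# minor seventh.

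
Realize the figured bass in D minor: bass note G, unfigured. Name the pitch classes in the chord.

G, Bb, D

An unfigured bass implies 5/3.
A third above G in this key is Bb.
A fifth above G in this key is D.
Together with the bass G, this spells G minor in root position.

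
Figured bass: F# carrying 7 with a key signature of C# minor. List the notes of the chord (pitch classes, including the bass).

The written figures 7 are shorthand for 7/5/3: the 5/3 are implied.
A third above F# in this key is A.
A fifth above F# in this key is C#.
A seventh above F# in this key is E.
Together with the bass F#, this spells F# minor seventh in root position.

F#, A, C#, E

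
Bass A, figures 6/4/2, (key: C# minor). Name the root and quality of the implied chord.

B dominant seventh

The figures 6/4/2 indicate a seventh chord in third inversion.
In third inversion the root lies a second above the bass: a second above A in C# minor is B.
The chord tones are A, B, D#, F#, giving B dominant seventh.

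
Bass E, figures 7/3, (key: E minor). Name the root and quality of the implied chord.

E minor seventh

The figures 7/3 indicate a seventh chord in root position.
In root position the bass is the root, so the root is E.
The chord tones are E, G, B, D, giving E minor seventh.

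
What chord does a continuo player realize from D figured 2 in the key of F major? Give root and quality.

E half-diminished seventh

The figures 2 indicate a seventh chord in third inversion.
In third inversion the root lies a second above the bass: a second above D in F major is E.
The chord tones are D, E, G, Bb, giving E half-diminished seventh.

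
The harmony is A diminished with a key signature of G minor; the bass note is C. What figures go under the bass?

C is the third of A diminished, so the chord is in first inversion.
A triad in first inversion is figured 6/3, conventionally abbreviated 6.

6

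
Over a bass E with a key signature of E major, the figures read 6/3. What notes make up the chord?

E, G#, C#

A third above E in this key is G#.
A sixth above E in this key is C#.
Together with the bass E, this spells C# minor in first inversion.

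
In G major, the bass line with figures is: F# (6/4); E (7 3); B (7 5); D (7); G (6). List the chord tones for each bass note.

F# (6/4): F#, B, D.
E (7/5/3): E, G, B, D.
B (7/5/3): B, D, F#, A.
D (7/5/3): D, F#, A, C.
G (6/3): G, B, E.

F#, B, D | E, G, B, D | B, D, F#, A | D, F#, A, C | G, B, E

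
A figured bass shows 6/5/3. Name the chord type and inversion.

seventh chord, first inversion

Intervals of 6/5/3 above the bass form a seventh chord; the bass is the third, so this is first inversion.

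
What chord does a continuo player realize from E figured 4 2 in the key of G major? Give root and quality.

The figures 4 2 indicate a seventh chord in third inversion.
In third inversion the root lies a second above the bass: a second above E in G major is F#.
The chord tones are E, F#, A, C, giving F# half-diminished seventh.

F# half-diminished seventh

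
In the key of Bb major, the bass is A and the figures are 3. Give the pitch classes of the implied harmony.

A, C, Eb

The written figures 3 are shorthand for 5/3: the 5 is implied.
A third above A in this key is C.
A fifth above A in this key is Eb.
Together with the bass A, this spells A diminished in root position.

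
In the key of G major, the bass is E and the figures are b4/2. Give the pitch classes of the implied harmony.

The written figures b4/2 are shorthand for 6/4/2: the 6 is implied.
A second above E in this key is F#.
A fourth above E in this key is A, lowered to Ab by the flat.
A sixth above E in this key is C.

E, F#, Ab, C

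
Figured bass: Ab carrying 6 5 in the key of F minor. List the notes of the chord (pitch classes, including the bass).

Ab, C, Eb, F

The written figures 6 5 are shorthand for 6/5/3: the 3 is implied.
A third above Ab in this key is C.
A fifth above Ab in this key is Eb.
A sixth above Ab in this key is F.
Together with the bass Ab, this spells F minor seventh in first inversion.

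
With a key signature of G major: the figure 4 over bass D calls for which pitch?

G

Counting 3 letter steps above D lands on G; in G major, that letter is G.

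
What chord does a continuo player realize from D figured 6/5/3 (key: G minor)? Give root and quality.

Bb major seventh

The figures 6/5/3 indicate a seventh chord in first inversion.
In first inversion the root lies a sixth above the bass: a sixth above D in G minor is Bb.
The chord tones are D, F, A, Bb, giving Bb major seventh.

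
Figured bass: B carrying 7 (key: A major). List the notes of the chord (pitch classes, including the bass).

B, D, F#, A

The written figures 7 are shorthand for 7/5/3: the 5/3 are implied.
A third above B in this key is D.
A fifth above B in this key is F#.
A seventh above B in this key is A.
Together with the bass B, this spells B minor seventh in root position.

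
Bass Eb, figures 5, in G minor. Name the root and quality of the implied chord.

The figures 5 indicate a triad in root position.
In root position the bass is the root, so the root is Eb.
The chord tones are Eb, G, Bb, giving Eb major.

Eb major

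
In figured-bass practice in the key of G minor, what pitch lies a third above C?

Eb

Counting 2 letter steps above C lands on E; in G minor, that letter is Eb.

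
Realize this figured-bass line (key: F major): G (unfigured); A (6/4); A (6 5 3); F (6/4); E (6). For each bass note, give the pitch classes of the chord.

G, Bb, D | A, D, F | A, C, E, F | F, Bb, D | E, G, C

G (5/3): G, Bb, D.
A (6/4): A, D, F.
A (6/5/3): A, C, E, F.
F (6/4): F, Bb, D.
E (6/3): E, G, C.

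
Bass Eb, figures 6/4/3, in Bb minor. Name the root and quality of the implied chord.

The figures 6/4/3 indicate a seventh chord in second inversion.
In second inversion the root lies a fourth above the bass: a fourth above Eb in Bb minor is Ab.
The chord tones are Eb, Gb, Ab, C, giving Ab dominant seventh.

Ab dominant seventh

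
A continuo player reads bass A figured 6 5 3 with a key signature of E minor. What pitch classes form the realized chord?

A third above A in this key is C.
A fifth above A in this key is E.
A sixth above A in this key is F#.
Together with the bass A, this spells F# half-diminished seventh in first inversion.

A, C, E, F#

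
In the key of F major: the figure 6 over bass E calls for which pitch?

C

Counting 5 letter steps above E lands on C; in F major, that letter is C.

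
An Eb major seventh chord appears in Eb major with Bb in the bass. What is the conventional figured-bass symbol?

Bb is the fifth of Eb major seventh, so the chord is in second inversion.
A seventh chord in second inversion is figured 6/4/3, conventionally abbreviated 4/3.

4/3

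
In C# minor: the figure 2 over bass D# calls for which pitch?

E

Counting 1 letter step above D# lands on E; in C# minor, that letter is E.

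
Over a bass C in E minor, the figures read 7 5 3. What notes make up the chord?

A third above C in this key is E.
A fifth above C in this key is G.
A seventh above C in this key is B.
Together with the bass C, this spells C major seventh in root position.

C, E, G, B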